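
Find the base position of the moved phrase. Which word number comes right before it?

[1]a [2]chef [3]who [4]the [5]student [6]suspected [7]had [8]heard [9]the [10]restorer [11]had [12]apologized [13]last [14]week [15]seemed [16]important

The displaced element is "a chef" (word 2).
It is linked across 1 clause boundary (Ø).
It functions as the subject of "heard", so the gap sits immediately after word 6 ("suspected").
Base order: The student suspected that a chef had heard the restorer had apologized last week.

6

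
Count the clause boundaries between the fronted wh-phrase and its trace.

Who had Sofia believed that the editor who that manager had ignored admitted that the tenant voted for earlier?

2

"who" is extracted from the PP object of "voted".
Boundaries crossed, outermost first: [that], [that] — 2 in total.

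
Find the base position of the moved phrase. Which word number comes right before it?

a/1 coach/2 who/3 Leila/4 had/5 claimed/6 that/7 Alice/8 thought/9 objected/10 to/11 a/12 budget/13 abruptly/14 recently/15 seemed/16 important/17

9

The displaced element is "a coach" (word 2).
It is linked across 2 clause boundaries (that → Ø).
It functions as the subject of "objected", so the gap sits immediately after word 9 ("thought").
Base order: Leila had claimed that Alice thought that a coach objected to a budget abruptly recently.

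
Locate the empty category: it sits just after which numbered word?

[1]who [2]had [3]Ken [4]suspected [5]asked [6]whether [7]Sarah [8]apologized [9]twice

The displaced element is "who" (word 1).
It is linked across 1 clause boundary (Ø).
It functions as the subject of "asked", so the gap sits immediately after word 4 ("suspected").
Base order: Ken had suspected that who asked whether Sarah apologized twice.

4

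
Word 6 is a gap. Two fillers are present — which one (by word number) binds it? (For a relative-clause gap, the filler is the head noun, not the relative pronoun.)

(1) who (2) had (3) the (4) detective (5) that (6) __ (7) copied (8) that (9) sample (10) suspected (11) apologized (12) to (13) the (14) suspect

The marked gap is inside the relative clause, the subject of "copied".
Its filler is the head noun "detective" (via "that"), at word 4.
(The other dependency links word 1 to a gap after word 10.)

4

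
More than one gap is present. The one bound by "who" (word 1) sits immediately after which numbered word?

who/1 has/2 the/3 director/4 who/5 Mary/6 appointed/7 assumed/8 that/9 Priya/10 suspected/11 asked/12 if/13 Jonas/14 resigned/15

The displaced element is "who" (word 1).
It is linked across 2 clause boundaries (that → Ø).
It functions as the subject of "asked", so the gap sits immediately after word 11 ("suspected").
Base order: The director who Mary appointed has assumed that Priya suspected that who asked if Jonas resigned.

11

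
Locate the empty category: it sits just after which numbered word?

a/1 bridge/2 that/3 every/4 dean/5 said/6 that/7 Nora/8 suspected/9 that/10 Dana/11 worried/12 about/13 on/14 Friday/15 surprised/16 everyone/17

The displaced element is "a bridge" (word 2).
It is linked across 2 clause boundaries (that → that).
It functions as the object of the preposition "about" of "worried", so the gap sits immediately after word 13 ("about").
Base order: Every dean said that Nora suspected that Dana worried about a bridge on Friday.

13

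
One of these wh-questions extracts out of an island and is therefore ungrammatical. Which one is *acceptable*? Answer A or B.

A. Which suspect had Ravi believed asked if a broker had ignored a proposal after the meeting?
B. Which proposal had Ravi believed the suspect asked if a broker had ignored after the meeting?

A

In B, the wh-phrase is extracted from inside a wh-island (introduced by "if"), which blocks movement.
In A, the extraction path crosses only that-complement boundaries, which are transparent.
So A is grammatical.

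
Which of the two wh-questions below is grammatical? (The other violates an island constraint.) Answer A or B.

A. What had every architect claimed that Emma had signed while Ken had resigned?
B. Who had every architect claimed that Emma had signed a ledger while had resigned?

A

In B, the wh-phrase is extracted from inside an adjunct island (introduced by "while"), which blocks movement.
In A, the extraction path crosses only that-complement boundaries, which are transparent.
So A is grammatical.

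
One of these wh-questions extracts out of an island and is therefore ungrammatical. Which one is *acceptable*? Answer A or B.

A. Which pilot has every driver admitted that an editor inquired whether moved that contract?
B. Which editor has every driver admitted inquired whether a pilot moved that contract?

In A, the wh-phrase is extracted from inside a wh-island (introduced by "whether"), which blocks movement.
In B, the extraction path crosses only that-complement boundaries, which are transparent.
So B is grammatical.

B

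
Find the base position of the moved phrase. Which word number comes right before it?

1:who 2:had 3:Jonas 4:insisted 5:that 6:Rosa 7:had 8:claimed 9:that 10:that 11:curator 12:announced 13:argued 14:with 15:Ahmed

12

The displaced element is "who" (word 1).
It is linked across 3 clause boundaries (that → that → Ø).
It functions as the subject of "argued", so the gap sits immediately after word 12 ("announced").
Base order: Jonas had insisted that Rosa had claimed that that curator announced who argued with Ahmed.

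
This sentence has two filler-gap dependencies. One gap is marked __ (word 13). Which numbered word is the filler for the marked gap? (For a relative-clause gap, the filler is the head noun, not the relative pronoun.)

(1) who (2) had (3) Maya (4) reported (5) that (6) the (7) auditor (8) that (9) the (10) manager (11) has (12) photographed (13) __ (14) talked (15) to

7

The marked gap is inside the relative clause, the direct object of "photographed".
Its filler is the head noun "auditor" (via "that"), at word 7.
(The other dependency links word 1 to a gap after word 15.)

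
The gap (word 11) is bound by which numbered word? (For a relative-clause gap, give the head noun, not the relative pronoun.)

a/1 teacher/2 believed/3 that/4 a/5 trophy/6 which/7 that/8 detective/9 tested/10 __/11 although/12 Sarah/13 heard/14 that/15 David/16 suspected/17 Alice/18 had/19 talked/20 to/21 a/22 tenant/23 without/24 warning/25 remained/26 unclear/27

6

The gap at 11 is the object of "tested", inside a relative clause.
The relative pronoun is "which" (word 7); it is bound by the head noun immediately before it.
Its filler is the head noun "trophy", at word 6.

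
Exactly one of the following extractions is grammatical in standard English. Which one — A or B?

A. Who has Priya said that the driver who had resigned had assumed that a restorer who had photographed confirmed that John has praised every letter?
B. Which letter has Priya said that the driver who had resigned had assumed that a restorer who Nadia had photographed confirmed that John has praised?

In A, the wh-phrase is extracted from inside a complex-NP island (relative clause) (introduced by "who"), which blocks movement.
In B, the extraction path crosses only that-complement boundaries, which are transparent.
So B is grammatical.

B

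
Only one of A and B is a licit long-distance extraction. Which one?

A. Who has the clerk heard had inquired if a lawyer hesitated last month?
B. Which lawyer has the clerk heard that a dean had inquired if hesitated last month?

A

In B, the wh-phrase is extracted from inside a wh-island (introduced by "if"), which blocks movement.
In A, the extraction path crosses only that-complement boundaries, which are transparent.
So A is grammatical.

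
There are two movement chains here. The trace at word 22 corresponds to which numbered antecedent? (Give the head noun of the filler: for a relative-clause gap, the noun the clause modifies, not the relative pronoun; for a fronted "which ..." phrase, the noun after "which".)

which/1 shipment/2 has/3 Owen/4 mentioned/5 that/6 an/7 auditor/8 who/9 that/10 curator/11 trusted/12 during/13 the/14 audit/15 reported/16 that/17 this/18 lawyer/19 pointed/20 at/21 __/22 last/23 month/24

The marked gap is the object of the preposition "at" of "pointed".
Its filler is the fronted wh-phrase "which shipment", at word 2.
(The other dependency links word 8 to a gap after word 12.)

2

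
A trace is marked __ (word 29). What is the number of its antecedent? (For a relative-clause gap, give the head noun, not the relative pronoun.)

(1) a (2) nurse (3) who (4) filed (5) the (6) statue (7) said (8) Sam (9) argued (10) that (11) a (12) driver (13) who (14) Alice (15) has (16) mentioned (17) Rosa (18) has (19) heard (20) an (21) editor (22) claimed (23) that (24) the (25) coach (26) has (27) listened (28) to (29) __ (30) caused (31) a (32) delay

12

The gap at 29 is the prepositional object of "listened", inside a relative clause.
The relative pronoun is "who" (word 13); it is bound by the head noun immediately before it.
Its filler is the head noun "driver", at word 12.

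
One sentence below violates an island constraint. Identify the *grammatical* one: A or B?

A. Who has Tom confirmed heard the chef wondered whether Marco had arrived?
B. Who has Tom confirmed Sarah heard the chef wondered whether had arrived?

A

In B, the wh-phrase is extracted from inside a wh-island (introduced by "whether"), which blocks movement.
In A, the extraction path crosses only that-complement boundaries, which are transparent.
So A is grammatical.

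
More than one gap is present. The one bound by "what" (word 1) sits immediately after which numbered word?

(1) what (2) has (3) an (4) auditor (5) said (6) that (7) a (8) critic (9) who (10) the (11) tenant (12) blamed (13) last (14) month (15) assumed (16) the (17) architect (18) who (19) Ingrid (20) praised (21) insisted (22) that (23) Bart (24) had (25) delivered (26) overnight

The displaced element is "what" (word 1).
It is linked across 3 clause boundaries (that → Ø → that).
It functions as the direct object of "delivered", so the gap sits immediately after word 25 ("delivered").
Base order: An auditor has said that a critic who the tenant blamed last month assumed the architect who Ingrid praised insisted that Bart had delivered what overnight.

25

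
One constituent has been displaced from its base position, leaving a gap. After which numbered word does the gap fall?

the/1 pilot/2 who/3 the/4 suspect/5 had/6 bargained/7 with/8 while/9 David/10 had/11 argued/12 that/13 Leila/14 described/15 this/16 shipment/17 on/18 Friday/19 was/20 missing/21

8

The displaced element is "the pilot" (word 2).
It functions as the object of the preposition "with" of "bargained", so the gap sits immediately after word 8 ("with").
Base order: The suspect had bargained with the pilot while David had argued that Leila described this shipment on Friday.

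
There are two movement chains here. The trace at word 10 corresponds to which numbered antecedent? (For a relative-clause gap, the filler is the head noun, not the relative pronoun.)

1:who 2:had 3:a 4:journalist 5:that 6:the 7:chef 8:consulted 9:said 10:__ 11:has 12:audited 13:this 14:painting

The marked gap is the subject of "audited".
Its filler is the fronted wh-phrase "who", at word 1.
(The other dependency links word 4 to a gap after word 8.)

1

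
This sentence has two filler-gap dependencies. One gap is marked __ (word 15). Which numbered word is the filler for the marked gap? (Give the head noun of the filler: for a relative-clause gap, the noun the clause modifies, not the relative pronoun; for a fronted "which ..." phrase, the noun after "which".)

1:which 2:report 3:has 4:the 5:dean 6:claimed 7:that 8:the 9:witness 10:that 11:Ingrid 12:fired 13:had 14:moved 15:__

The marked gap is the direct object of "moved".
Its filler is the fronted wh-phrase "which report", at word 2.
(The other dependency links word 9 to a gap after word 12.)

2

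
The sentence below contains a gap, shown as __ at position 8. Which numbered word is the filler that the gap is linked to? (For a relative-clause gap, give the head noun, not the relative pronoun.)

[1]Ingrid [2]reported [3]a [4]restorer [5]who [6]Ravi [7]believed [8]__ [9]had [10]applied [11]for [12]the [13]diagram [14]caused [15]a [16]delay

4

The gap at 8 is the subject of "applied", inside a relative clause.
The relative pronoun is "who" (word 5); it is bound by the head noun immediately before it.
Its filler is the head noun "restorer", at word 4.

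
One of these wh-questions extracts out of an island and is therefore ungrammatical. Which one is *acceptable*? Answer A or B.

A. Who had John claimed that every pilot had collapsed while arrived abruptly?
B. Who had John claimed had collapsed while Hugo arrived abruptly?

B

In A, the wh-phrase is extracted from inside an adjunct island (introduced by "while"), which blocks movement.
In B, the extraction path crosses only that-complement boundaries, which are transparent.
So B is grammatical.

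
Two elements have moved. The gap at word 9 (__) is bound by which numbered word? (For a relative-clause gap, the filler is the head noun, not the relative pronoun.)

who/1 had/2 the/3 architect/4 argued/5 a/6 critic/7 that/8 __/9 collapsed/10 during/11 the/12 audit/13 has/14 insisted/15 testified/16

The marked gap is inside the relative clause, the subject of "collapsed".
Its filler is the head noun "critic" (via "that"), at word 7.
(The other dependency links word 1 to a gap after word 15.)

7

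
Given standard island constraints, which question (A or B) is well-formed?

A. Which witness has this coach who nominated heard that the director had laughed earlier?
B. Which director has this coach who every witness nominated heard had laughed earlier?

B

In A, the wh-phrase is extracted from inside a complex-NP island (relative clause) (introduced by "who"), which blocks movement.
In B, the extraction path crosses only that-complement boundaries, which are transparent.
So B is grammatical.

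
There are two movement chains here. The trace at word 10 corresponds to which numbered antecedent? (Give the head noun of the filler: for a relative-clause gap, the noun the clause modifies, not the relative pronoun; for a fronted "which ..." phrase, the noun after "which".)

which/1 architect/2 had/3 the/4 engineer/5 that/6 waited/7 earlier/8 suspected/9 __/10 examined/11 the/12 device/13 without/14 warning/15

2

The marked gap is the subject of "examined".
Its filler is the fronted wh-phrase "which architect", at word 2.
(The other dependency links word 5 to a gap after word 6.)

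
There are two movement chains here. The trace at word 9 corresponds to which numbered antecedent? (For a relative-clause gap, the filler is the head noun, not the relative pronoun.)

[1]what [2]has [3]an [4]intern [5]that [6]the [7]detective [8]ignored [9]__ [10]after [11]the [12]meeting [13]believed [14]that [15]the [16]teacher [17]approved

4

The marked gap is inside the relative clause, the direct object of "ignored".
Its filler is the head noun "intern" (via "that"), at word 4.
(The other dependency links word 1 to a gap after word 17.)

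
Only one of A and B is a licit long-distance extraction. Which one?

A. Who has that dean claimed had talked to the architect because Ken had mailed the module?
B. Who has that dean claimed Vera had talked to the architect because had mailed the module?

In B, the wh-phrase is extracted from inside an adjunct island (introduced by "because"), which blocks movement.
In A, the extraction path crosses only that-complement boundaries, which are transparent.
So A is grammatical.

A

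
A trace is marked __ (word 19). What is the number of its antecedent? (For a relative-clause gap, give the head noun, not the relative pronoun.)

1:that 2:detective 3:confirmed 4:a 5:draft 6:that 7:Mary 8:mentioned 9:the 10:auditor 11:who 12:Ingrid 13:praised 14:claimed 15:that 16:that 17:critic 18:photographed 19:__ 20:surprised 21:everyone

5

The gap at 19 is the object of "photographed", inside a relative clause.
The relative pronoun is "that" (word 6); it is bound by the head noun immediately before it.
Its filler is the head noun "draft", at word 5.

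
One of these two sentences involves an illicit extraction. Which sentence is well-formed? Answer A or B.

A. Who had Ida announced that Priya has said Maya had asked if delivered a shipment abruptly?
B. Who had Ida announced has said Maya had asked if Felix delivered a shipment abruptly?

In A, the wh-phrase is extracted from inside a wh-island (introduced by "if"), which blocks movement.
In B, the extraction path crosses only that-complement boundaries, which are transparent.
So B is grammatical.

B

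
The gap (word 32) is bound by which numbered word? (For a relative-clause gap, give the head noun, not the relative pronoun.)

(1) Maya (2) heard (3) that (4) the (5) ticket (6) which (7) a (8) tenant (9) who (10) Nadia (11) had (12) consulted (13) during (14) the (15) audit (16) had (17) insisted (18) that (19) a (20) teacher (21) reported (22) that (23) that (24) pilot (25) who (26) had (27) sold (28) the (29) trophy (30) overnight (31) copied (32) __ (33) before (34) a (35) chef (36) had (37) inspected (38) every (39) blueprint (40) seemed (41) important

The gap at 32 is the object of "copied", inside a relative clause.
The relative pronoun is "which" (word 6); it is bound by the head noun immediately before it.
Its filler is the head noun "ticket", at word 5.

5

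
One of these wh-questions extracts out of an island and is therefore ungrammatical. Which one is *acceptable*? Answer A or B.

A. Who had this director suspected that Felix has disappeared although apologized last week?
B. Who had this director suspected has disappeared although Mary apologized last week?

B

In A, the wh-phrase is extracted from inside an adjunct island (introduced by "although"), which blocks movement.
In B, the extraction path crosses only that-complement boundaries, which are transparent.
So B is grammatical.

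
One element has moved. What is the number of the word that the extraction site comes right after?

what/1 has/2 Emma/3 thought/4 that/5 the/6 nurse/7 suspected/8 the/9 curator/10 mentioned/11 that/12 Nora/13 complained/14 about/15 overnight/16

The displaced element is "what" (word 1).
It is linked across 3 clause boundaries (that → Ø → that).
It functions as the object of the preposition "about" of "complained", so the gap sits immediately after word 15 ("about").
Base order: Emma has thought that the nurse suspected the curator mentioned that Nora complained about what overnight.

15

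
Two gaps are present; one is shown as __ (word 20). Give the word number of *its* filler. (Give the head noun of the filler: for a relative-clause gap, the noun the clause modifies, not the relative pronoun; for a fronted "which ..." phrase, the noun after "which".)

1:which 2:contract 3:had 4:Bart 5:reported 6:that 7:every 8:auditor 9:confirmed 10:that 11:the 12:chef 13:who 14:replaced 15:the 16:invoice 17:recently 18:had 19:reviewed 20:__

The marked gap is the direct object of "reviewed".
Its filler is the fronted wh-phrase "which contract", at word 2.
(The other dependency links word 12 to a gap after word 13.)

2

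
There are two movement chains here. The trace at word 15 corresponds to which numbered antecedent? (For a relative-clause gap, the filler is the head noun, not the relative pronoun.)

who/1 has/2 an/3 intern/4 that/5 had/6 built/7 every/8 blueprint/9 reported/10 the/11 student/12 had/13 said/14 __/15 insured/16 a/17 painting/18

1

The marked gap is the subject of "insured".
Its filler is the fronted wh-phrase "who", at word 1.
(The other dependency links word 4 to a gap after word 5.)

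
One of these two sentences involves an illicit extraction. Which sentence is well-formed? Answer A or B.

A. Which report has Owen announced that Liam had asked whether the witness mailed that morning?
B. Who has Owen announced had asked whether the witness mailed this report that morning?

In A, the wh-phrase is extracted from inside a wh-island (introduced by "whether"), which blocks movement.
In B, the extraction path crosses only that-complement boundaries, which are transparent.
So B is grammatical.

B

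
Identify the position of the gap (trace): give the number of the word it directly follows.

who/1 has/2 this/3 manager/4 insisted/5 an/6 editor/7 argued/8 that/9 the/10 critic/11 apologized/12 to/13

13

The displaced element is "who" (word 1).
It is linked across 2 clause boundaries (Ø → that).
It functions as the object of the preposition "to" of "apologized", so the gap sits immediately after word 13 ("to").
Base order: This manager has insisted an editor argued that the critic apologized to who.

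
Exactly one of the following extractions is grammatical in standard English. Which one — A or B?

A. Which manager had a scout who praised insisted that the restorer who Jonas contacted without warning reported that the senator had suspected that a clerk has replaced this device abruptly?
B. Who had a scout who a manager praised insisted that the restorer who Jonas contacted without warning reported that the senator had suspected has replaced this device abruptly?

B

In A, the wh-phrase is extracted from inside a complex-NP island (relative clause) (introduced by "who"), which blocks movement.
In B, the extraction path crosses only that-complement boundaries, which are transparent.
So B is grammatical.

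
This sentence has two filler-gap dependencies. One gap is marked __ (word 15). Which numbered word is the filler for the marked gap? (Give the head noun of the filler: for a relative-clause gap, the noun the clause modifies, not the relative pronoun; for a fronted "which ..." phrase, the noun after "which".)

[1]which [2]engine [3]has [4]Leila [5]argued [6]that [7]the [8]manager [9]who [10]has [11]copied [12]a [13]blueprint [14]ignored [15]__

2

The marked gap is the direct object of "ignored".
Its filler is the fronted wh-phrase "which engine", at word 2.
(The other dependency links word 8 to a gap after word 9.)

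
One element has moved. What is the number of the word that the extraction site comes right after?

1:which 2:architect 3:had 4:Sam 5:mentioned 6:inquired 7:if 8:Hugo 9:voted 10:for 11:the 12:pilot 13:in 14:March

The displaced element is "which architect" (word 2).
It is linked across 1 clause boundary (Ø).
It functions as the subject of "inquired", so the gap sits immediately after word 5 ("mentioned").
Base order: Sam had mentioned that which architect inquired if Hugo voted for the pilot in March.

5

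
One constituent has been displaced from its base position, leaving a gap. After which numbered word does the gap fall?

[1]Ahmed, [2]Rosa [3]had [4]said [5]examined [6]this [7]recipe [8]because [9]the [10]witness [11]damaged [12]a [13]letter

The displaced element is "Ahmed" (word 1).
It is linked across 1 clause boundary (Ø).
It functions as the subject of "examined", so the gap sits immediately after word 4 ("said").
Base order: Rosa had said that Ahmed examined this recipe because the witness damaged a letter.

4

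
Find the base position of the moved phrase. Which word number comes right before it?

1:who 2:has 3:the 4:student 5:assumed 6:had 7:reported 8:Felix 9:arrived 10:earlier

The displaced element is "who" (word 1).
It is linked across 1 clause boundary (Ø).
It functions as the subject of "reported", so the gap sits immediately after word 5 ("assumed").
Base order: The student has assumed that who had reported Felix arrived earlier.

5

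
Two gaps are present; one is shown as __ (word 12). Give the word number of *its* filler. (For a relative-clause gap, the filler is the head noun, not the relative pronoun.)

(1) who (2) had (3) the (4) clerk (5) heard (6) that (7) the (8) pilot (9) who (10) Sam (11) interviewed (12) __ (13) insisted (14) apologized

The marked gap is inside the relative clause, the direct object of "interviewed".
Its filler is the head noun "pilot" (via "who"), at word 8.
(The other dependency links word 1 to a gap after word 13.)

8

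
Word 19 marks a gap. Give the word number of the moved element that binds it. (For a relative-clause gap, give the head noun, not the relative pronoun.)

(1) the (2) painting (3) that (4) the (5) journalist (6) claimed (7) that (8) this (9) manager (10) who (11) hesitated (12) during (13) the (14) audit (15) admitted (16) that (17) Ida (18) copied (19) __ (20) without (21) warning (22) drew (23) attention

The gap at 19 is the object of "copied", inside a relative clause.
The relative pronoun is "that" (word 3); it is bound by the head noun immediately before it.
Its filler is the head noun "painting", at word 2.

2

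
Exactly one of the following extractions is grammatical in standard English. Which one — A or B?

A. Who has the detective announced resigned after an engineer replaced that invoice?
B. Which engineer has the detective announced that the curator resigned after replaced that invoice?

In B, the wh-phrase is extracted from inside an adjunct island (introduced by "after"), which blocks movement.
In A, the extraction path crosses only that-complement boundaries, which are transparent.
So A is grammatical.

A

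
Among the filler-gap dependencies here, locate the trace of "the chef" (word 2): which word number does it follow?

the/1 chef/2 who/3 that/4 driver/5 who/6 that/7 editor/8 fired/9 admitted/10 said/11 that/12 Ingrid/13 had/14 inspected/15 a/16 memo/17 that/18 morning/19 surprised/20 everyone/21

The displaced element is "the chef" (word 2).
It is linked across 1 clause boundary (Ø).
It functions as the subject of "said", so the gap sits immediately after word 10 ("admitted").
Base order: That driver who that editor fired admitted that the chef said that Ingrid had inspected a memo that morning.

10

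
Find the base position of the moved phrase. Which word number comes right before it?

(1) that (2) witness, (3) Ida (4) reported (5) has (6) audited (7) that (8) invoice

4

The displaced element is "that witness" (word 2).
It is linked across 1 clause boundary (Ø).
It functions as the subject of "audited", so the gap sits immediately after word 4 ("reported").
Base order: Ida reported that that witness has audited that invoice.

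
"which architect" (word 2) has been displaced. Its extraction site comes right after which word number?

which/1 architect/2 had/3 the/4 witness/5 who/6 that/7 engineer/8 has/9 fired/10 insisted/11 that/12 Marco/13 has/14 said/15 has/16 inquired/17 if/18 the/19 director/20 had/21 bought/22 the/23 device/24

15

The displaced element is "which architect" (word 2).
It is linked across 2 clause boundaries (that → Ø).
It functions as the subject of "inquired", so the gap sits immediately after word 15 ("said").
Base order: The witness who that engineer has fired had insisted that Marco has said that which architect has inquired if the director had bought the device.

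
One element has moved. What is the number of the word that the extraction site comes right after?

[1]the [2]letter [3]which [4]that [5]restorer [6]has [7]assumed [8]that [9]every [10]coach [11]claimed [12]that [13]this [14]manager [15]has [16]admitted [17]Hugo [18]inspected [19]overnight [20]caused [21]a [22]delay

18

The displaced element is "the letter" (word 2).
It is linked across 3 clause boundaries (that → that → Ø).
It functions as the direct object of "inspected", so the gap sits immediately after word 18 ("inspected").
Base order: That restorer has assumed that every coach claimed that this manager has admitted Hugo inspected the letter overnight.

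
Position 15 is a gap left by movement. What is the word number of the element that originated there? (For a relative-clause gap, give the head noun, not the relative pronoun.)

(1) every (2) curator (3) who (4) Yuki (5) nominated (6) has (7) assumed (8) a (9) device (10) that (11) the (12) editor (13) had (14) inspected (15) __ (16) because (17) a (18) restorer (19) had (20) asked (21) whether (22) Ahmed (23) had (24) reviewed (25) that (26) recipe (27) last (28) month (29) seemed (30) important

9

The gap at 15 is the object of "inspected", inside a relative clause.
The relative pronoun is "that" (word 10); it is bound by the head noun immediately before it.
Its filler is the head noun "device", at word 9.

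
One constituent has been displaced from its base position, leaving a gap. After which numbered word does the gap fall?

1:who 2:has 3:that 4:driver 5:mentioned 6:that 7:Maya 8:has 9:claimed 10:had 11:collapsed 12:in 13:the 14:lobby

9

The displaced element is "who" (word 1).
It is linked across 2 clause boundaries (that → Ø).
It functions as the subject of "collapsed", so the gap sits immediately after word 9 ("claimed").
Base order: That driver has mentioned that Maya has claimed who had collapsed in the lobby.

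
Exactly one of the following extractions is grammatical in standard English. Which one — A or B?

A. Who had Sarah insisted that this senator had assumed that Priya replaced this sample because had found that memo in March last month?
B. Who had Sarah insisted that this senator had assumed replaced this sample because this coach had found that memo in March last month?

B

In A, the wh-phrase is extracted from inside an adjunct island (introduced by "because"), which blocks movement.
In B, the extraction path crosses only that-complement boundaries, which are transparent.
So B is grammatical.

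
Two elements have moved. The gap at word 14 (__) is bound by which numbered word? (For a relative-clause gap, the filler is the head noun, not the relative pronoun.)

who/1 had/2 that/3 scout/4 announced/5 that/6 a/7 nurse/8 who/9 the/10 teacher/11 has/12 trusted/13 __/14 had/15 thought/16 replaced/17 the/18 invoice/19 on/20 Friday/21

The marked gap is inside the relative clause, the direct object of "trusted".
Its filler is the head noun "nurse" (via "who"), at word 8.
(The other dependency links word 1 to a gap after word 16.)

8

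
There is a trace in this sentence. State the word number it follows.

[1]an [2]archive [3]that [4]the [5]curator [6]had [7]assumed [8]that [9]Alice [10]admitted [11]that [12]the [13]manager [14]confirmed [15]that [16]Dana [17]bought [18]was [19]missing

17

The displaced element is "an archive" (word 2).
It is linked across 3 clause boundaries (that → that → that).
It functions as the direct object of "bought", so the gap sits immediately after word 17 ("bought").
Base order: The curator had assumed that Alice admitted that the manager confirmed that Dana bought an archive.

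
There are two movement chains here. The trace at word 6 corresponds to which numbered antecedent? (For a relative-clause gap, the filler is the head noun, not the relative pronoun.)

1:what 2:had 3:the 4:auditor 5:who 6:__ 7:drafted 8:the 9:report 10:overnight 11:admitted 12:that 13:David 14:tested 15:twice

4

The marked gap is inside the relative clause, the subject of "drafted".
Its filler is the head noun "auditor" (via "who"), at word 4.
(The other dependency links word 1 to a gap after word 14.)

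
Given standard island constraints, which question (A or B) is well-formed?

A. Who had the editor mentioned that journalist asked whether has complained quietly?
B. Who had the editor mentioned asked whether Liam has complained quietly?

In A, the wh-phrase is extracted from inside a wh-island (introduced by "whether"), which blocks movement.
In B, the extraction path crosses only that-complement boundaries, which are transparent.
So B is grammatical.

B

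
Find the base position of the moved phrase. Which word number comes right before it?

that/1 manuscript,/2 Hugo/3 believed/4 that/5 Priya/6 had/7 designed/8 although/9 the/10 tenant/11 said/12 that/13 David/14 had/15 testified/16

The displaced element is "that manuscript" (word 2).
It is linked across 1 clause boundary (that).
It functions as the direct object of "designed", so the gap sits immediately after word 8 ("designed").
Base order: Hugo believed that Priya had designed that manuscript although the tenant said that David had testified.

8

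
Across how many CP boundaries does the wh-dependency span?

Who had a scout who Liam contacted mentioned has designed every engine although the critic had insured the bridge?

1

"who" is extracted from the subject of "designed".
Boundaries crossed, outermost first: [Ø] — 1 in total.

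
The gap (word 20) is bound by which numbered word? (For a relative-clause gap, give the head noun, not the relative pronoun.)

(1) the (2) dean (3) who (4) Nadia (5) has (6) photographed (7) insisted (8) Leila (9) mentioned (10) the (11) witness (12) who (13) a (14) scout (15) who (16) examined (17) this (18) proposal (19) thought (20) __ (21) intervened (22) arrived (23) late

The gap at 20 is the subject of "intervened", inside a relative clause.
The relative pronoun is "who" (word 12); it is bound by the head noun immediately before it.
Its filler is the head noun "witness", at word 11.

11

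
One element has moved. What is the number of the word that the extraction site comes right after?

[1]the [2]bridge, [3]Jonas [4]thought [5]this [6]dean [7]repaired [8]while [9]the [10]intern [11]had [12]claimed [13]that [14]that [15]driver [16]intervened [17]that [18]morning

The displaced element is "the bridge" (word 2).
It is linked across 1 clause boundary (Ø).
It functions as the direct object of "repaired", so the gap sits immediately after word 7 ("repaired").
Base order: Jonas thought this dean repaired the bridge while the intern had claimed that that driver intervened that morning.

7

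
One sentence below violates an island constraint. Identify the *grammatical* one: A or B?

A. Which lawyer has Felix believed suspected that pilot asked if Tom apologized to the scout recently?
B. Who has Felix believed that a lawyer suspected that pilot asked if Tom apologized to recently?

A

In B, the wh-phrase is extracted from inside a wh-island (introduced by "if"), which blocks movement.
In A, the extraction path crosses only that-complement boundaries, which are transparent.
So A is grammatical.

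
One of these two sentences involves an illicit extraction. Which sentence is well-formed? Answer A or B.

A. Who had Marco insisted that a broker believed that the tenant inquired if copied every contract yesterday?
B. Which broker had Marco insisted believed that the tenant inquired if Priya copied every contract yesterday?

In A, the wh-phrase is extracted from inside a wh-island (introduced by "if"), which blocks movement.
In B, the extraction path crosses only that-complement boundaries, which are transparent.
So B is grammatical.

B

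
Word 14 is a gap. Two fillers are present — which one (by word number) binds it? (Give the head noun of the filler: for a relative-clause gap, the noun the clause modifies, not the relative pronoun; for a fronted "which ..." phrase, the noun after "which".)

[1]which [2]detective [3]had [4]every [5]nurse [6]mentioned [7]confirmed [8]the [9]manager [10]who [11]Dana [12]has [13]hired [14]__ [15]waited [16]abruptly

The marked gap is inside the relative clause, the direct object of "hired".
Its filler is the head noun "manager" (via "who"), at word 9.
(The other dependency links word 2 to a gap after word 6.)

9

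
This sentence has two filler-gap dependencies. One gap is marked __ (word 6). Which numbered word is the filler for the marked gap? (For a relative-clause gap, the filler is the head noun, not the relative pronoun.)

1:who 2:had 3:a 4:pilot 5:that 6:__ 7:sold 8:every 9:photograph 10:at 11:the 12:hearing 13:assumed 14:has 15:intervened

The marked gap is inside the relative clause, the subject of "sold".
Its filler is the head noun "pilot" (via "that"), at word 4.
(The other dependency links word 1 to a gap after word 13.)

4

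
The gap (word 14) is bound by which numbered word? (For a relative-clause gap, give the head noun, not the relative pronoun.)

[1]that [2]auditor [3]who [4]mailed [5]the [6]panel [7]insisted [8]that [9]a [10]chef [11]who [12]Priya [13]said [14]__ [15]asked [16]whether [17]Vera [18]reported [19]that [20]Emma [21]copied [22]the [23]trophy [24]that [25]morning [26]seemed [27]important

10

The gap at 14 is the subject of "asked", inside a relative clause.
The relative pronoun is "who" (word 11); it is bound by the head noun immediately before it.
Its filler is the head noun "chef", at word 10.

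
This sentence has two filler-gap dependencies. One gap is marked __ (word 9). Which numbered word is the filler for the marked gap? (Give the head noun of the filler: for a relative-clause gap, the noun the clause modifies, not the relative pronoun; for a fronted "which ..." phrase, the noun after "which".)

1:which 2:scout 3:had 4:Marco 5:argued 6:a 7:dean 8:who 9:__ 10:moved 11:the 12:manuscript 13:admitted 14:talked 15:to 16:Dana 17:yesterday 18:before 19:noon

The marked gap is inside the relative clause, the subject of "moved".
Its filler is the head noun "dean" (via "who"), at word 7.
(The other dependency links word 2 to a gap after word 13.)

7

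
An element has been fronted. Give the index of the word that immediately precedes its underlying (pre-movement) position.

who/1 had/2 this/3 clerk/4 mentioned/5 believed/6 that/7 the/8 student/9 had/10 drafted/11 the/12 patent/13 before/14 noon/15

5

The displaced element is "who" (word 1).
It is linked across 1 clause boundary (Ø).
It functions as the subject of "believed", so the gap sits immediately after word 5 ("mentioned").
Base order: This clerk had mentioned who believed that the student had drafted the patent before noon.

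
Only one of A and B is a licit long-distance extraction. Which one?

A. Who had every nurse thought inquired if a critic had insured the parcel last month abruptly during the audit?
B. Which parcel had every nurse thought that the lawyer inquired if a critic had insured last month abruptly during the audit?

In B, the wh-phrase is extracted from inside a wh-island (introduced by "if"), which blocks movement.
In A, the extraction path crosses only that-complement boundaries, which are transparent.
So A is grammatical.

A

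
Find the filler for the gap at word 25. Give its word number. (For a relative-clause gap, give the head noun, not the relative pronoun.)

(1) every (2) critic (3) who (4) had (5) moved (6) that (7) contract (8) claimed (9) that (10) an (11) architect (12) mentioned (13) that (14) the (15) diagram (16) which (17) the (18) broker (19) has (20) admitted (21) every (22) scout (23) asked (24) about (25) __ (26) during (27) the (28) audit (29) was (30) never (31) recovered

15

The gap at 25 is the prepositional object of "asked", inside a relative clause.
The relative pronoun is "which" (word 16); it is bound by the head noun immediately before it.
Its filler is the head noun "diagram", at word 15.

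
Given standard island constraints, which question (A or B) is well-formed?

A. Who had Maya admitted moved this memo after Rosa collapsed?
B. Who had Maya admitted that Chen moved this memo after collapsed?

A

In B, the wh-phrase is extracted from inside an adjunct island (introduced by "after"), which blocks movement.
In A, the extraction path crosses only that-complement boundaries, which are transparent.
So A is grammatical.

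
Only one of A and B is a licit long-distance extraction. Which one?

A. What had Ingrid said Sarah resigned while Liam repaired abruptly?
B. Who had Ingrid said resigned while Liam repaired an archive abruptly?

B

In A, the wh-phrase is extracted from inside an adjunct island (introduced by "while"), which blocks movement.
In B, the extraction path crosses only that-complement boundaries, which are transparent.
So B is grammatical.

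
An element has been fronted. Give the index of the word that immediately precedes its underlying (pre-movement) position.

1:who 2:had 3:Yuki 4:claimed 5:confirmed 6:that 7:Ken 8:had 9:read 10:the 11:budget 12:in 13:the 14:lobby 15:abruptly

The displaced element is "who" (word 1).
It is linked across 1 clause boundary (Ø).
It functions as the subject of "confirmed", so the gap sits immediately after word 4 ("claimed").
Base order: Yuki had claimed that who confirmed that Ken had read the budget in the lobby abruptly.

4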